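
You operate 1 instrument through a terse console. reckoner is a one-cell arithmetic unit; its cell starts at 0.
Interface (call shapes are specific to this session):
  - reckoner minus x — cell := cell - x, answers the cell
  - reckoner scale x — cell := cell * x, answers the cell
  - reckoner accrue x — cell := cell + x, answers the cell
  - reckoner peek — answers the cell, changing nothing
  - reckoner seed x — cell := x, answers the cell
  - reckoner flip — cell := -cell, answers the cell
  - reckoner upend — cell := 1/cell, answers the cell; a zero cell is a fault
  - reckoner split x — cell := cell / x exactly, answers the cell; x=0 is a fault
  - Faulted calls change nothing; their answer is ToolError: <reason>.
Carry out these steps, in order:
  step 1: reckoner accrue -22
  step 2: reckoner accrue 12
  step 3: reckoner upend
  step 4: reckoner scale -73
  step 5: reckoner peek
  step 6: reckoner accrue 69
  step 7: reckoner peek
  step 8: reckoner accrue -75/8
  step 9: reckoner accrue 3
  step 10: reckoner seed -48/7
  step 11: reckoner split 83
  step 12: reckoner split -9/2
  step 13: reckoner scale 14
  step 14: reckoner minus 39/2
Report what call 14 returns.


Answer: -9583/498

Derivation:
[in] reckoner accrue x='-22'
[out] -22
[in] reckoner accrue x='12'
[out] -10
[in] reckoner upend
[out] -1/10
[in] reckoner scale x='-73'
[out] 73/10
[in] reckoner peek
[out] 73/10
[in] reckoner accrue x='69'
[out] 763/10
[in] reckoner peek
[out] 763/10
[in] reckoner accrue x='-75/8'
[out] 2677/40
[in] reckoner accrue x='3'
[out] 2797/40
[in] reckoner seed x='-48/7'
[out] -48/7
[in] reckoner split x='83'
[out] -48/581
[in] reckoner split x='-9/2'
[out] 32/1743
[in] reckoner scale x='14'
[out] 64/249
[in] reckoner minus x='39/2'
[out] -9583/498


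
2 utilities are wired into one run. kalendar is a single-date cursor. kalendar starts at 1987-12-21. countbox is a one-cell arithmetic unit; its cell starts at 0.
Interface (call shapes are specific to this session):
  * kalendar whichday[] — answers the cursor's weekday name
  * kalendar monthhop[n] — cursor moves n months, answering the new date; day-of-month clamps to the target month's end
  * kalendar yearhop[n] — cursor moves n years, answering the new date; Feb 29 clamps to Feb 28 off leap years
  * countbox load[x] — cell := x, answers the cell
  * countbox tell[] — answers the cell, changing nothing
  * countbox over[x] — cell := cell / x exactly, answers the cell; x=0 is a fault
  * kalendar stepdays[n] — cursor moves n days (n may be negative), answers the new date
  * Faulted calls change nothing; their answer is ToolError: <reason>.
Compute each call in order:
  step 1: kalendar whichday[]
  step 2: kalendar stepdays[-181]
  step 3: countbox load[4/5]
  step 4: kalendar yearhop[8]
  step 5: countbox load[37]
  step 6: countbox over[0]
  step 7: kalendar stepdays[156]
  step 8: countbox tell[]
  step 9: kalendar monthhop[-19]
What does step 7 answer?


Answer: 1995-11-26

Derivation:
·→ kalendar whichday()
·← Monday
·→ kalendar stepdays(-181)
·← 1987-06-23
·→ countbox load(4/5)
·← 4/5
·→ kalendar yearhop(8)
·← 1995-06-23
·→ countbox load(37)
·← 37
·→ countbox over(0)
·← ToolError: division by zero
·→ kalendar stepdays(156)
·← 1995-11-26
·→ countbox tell()
·← 37
·→ kalendar monthhop(-19)
·← 1994-04-26


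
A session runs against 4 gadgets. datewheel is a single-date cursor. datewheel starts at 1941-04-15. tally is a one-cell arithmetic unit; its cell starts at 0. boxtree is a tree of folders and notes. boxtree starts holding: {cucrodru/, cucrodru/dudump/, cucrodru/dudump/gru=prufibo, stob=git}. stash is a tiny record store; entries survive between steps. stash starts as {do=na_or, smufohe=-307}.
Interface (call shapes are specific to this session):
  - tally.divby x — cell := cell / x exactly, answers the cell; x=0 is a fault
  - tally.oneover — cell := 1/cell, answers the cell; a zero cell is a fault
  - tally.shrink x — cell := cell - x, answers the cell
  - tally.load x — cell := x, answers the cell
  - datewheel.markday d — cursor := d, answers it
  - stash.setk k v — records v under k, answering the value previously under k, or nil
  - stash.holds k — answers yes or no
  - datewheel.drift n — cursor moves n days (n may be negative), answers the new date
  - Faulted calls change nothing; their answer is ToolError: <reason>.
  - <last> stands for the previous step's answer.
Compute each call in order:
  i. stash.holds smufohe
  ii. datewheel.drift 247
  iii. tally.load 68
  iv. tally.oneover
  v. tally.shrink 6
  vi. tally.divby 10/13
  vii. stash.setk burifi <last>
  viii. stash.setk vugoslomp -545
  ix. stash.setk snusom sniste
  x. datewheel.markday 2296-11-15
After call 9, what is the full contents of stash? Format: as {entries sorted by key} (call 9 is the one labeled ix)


Step: stash.holds[k=smufohe]
Result: yes
Step: datewheel.drift[n=247]
Result: 1941-12-18
Step: tally.load[x=68]
Result: 68
Step: tally.oneover[]
Result: 1/68
Step: tally.shrink[x=6]
Result: -407/68
Step: tally.divby[x=10/13]
Result: -5291/680
Step: stash.setk[k=burifi; v=<last>]
Result: nil
Step: stash.setk[k=vugoslomp; v=-545]
Result: nil
Step: stash.setk[k=snusom; v=sniste]
Result: nil
Step: datewheel.markday[d=2296-11-15]
Result: 2296-11-15

Answer: {burifi=-5291/680, do=na_or, smufohe=-307, snusom=sniste, vugoslomp=-545}


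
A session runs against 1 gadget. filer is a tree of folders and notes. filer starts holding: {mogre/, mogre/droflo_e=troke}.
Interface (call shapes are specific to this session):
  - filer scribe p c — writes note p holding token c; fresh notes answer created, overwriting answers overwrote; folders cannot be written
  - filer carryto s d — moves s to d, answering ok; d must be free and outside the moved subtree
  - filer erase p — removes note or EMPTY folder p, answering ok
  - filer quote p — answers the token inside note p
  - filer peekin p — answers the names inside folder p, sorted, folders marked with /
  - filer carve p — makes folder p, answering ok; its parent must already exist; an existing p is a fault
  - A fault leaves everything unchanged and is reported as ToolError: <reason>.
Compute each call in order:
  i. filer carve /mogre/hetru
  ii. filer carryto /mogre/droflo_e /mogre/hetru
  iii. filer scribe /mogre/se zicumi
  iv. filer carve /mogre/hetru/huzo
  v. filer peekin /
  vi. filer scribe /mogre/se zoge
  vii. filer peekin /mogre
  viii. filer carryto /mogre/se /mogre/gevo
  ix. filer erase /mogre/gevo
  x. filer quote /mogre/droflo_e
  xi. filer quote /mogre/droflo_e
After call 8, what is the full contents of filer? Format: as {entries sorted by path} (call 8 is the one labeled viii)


Act: filer carve[/mogre/hetru]
Obs: ok
Act: filer carryto[/mogre/droflo_e; /mogre/hetru]
Obs: ToolError: exists
Act: filer scribe[/mogre/se; zicumi]
Obs: created
Act: filer carve[/mogre/hetru/huzo]
Obs: ok
Act: filer peekin[/]
Obs: [mogre/]
Act: filer scribe[/mogre/se; zoge]
Obs: overwrote
Act: filer peekin[/mogre]
Obs: [droflo_e, hetru/, se]
Act: filer carryto[/mogre/se; /mogre/gevo]
Obs: ok
Act: filer erase[/mogre/gevo]
Obs: ok
Act: filer quote[/mogre/droflo_e]
Obs: troke
Act: filer quote[/mogre/droflo_e]
Obs: troke

Answer: {mogre/, mogre/droflo_e=troke, mogre/gevo=zoge, mogre/hetru/, mogre/hetru/huzo/}


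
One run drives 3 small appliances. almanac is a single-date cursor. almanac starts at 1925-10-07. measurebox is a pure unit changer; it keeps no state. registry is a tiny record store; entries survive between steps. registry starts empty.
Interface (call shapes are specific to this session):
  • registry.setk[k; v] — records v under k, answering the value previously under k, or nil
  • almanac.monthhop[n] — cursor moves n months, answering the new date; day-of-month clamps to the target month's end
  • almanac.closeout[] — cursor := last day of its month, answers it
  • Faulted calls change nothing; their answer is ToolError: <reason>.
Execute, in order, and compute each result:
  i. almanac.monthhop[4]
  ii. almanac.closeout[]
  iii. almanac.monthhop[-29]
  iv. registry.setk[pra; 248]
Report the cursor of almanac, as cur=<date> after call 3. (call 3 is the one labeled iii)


Answer: cur=1923-09-28

Derivation:
-- 1. almanac.monthhop(n='4') == 1926-02-07
-- 2. almanac.closeout() == 1926-02-28
-- 3. almanac.monthhop(n='-29') == 1923-09-28
-- 4. registry.setk(k='pra', v='248') == nil


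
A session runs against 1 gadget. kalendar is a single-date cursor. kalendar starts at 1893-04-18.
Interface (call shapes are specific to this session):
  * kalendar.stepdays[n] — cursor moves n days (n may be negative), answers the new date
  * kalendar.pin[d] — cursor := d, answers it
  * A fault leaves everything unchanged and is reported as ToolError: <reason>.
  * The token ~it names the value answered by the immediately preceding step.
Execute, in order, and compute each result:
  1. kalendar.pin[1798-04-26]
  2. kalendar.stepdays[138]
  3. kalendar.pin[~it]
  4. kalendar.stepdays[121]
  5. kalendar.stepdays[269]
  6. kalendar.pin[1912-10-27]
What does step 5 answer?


Answer: 1799-10-06

Derivation:
Do: kalendar.pin[d→1798-04-26]
See: 1798-04-26
Do: kalendar.stepdays[n→138]
See: 1798-09-11
Do: kalendar.pin[d→~it]
See: 1798-09-11
Do: kalendar.stepdays[n→121]
See: 1799-01-10
Do: kalendar.stepdays[n→269]
See: 1799-10-06
Do: kalendar.pin[d→1912-10-27]
See: 1912-10-27


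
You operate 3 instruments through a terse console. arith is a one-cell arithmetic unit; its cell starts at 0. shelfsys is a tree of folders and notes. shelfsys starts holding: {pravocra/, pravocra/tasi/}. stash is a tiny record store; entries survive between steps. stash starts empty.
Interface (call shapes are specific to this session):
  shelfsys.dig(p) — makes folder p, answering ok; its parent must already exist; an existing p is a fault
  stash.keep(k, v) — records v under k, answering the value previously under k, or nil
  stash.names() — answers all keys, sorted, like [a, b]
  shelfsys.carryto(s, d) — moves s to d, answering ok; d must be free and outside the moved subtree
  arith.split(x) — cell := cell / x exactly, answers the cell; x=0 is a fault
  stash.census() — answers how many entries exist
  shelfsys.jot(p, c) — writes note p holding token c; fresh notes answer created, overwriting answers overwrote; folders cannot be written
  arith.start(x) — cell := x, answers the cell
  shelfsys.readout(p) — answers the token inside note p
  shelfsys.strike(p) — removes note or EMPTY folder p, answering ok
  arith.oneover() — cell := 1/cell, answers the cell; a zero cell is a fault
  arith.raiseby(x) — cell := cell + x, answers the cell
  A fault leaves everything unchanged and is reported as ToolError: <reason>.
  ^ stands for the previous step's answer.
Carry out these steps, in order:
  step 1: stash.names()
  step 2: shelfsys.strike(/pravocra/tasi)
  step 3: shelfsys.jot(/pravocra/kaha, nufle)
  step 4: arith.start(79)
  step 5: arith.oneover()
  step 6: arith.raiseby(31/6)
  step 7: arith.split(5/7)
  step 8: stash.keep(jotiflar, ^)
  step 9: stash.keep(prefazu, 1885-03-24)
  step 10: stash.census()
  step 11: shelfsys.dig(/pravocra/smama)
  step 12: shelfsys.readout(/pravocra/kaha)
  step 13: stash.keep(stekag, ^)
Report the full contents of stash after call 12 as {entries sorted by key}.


==> stash.names()
<== []
==> shelfsys.strike(p=/pravocra/tasi)
<== ok
==> shelfsys.jot(p=/pravocra/kaha, c=nufle)
<== created
==> arith.start(x=79)
<== 79
==> arith.oneover()
<== 1/79
==> arith.raiseby(x=31/6)
<== 2455/474
==> arith.split(x=5/7)
<== 3437/474
==> stash.keep(k=jotiflar, v=^)
<== nil
==> stash.keep(k=prefazu, v=1885-03-24)
<== nil
==> stash.census()
<== 2
==> shelfsys.dig(p=/pravocra/smama)
<== ok
==> shelfsys.readout(p=/pravocra/kaha)
<== nufle
==> stash.keep(k=stekag, v=^)
<== nil

Answer: {jotiflar=3437/474, prefazu=1885-03-24}


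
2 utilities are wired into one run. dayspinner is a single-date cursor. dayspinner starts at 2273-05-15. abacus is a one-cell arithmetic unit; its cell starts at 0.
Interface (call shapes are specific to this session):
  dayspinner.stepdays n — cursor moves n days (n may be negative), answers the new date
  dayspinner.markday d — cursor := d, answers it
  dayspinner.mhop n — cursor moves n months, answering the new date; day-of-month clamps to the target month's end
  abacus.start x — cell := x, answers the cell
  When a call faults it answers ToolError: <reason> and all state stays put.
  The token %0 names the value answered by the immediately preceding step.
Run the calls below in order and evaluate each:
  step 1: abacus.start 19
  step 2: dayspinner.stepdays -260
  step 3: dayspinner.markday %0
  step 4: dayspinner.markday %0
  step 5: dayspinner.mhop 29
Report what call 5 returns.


Answer: 2275-01-28

Derivation:
-- 1. start(x=19) -> 19
-- 2. stepdays(n=-260) -> 2272-08-28
-- 3. markday(d=%0) -> 2272-08-28
-- 4. markday(d=%0) -> 2272-08-28
-- 5. mhop(n=29) -> 2275-01-28


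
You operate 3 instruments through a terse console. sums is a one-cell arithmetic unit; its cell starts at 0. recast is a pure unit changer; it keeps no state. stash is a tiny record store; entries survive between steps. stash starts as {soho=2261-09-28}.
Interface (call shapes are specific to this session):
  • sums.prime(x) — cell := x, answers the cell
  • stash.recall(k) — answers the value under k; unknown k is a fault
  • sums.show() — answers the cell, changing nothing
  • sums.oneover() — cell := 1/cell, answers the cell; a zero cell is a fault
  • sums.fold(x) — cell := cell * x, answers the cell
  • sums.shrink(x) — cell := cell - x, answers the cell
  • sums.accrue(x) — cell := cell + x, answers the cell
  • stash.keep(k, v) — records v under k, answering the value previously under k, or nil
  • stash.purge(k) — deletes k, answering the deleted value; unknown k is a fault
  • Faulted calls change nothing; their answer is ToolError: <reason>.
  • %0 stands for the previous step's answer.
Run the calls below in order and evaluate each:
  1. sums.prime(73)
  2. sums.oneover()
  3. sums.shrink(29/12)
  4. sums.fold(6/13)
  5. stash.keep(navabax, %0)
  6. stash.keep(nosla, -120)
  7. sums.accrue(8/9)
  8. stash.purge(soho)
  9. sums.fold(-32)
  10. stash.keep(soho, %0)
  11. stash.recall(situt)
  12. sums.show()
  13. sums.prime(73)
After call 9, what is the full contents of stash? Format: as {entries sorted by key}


[in] prime x=73
  73
[in] oneover
  1/73
[in] shrink x=29/12
  -2105/876
[in] fold x=6/13
  -2105/1898
[in] keep k=navabax v=%0
  nil
[in] keep k=nosla v=-120
  nil
[in] accrue x=8/9
  -3761/17082
[in] purge k=soho
  2261-09-28
[in] fold x=-32
  60176/8541
[in] keep k=soho v=%0
  nil
[in] recall k=situt
  ToolError: no such key situt
[in] show
  60176/8541
[in] prime x=73
  73

Answer: {navabax=-2105/1898, nosla=-120}


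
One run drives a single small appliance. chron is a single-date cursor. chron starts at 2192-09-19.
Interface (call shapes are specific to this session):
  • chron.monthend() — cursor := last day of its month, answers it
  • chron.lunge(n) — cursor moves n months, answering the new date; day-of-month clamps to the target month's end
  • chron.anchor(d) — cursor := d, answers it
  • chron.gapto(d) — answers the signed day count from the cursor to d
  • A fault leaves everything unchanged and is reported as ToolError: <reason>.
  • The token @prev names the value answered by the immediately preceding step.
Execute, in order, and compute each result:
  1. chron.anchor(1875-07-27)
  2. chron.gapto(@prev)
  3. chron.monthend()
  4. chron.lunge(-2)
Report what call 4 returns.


Answer: 1875-05-31

Derivation:
Then anchor using d→1875-07-27, which returns 1875-07-27.
I try gapto using d→@prev, giving 0.
I run monthend(), yielding 1875-07-31.
Then lunge using n→-2, and see 1875-05-31.


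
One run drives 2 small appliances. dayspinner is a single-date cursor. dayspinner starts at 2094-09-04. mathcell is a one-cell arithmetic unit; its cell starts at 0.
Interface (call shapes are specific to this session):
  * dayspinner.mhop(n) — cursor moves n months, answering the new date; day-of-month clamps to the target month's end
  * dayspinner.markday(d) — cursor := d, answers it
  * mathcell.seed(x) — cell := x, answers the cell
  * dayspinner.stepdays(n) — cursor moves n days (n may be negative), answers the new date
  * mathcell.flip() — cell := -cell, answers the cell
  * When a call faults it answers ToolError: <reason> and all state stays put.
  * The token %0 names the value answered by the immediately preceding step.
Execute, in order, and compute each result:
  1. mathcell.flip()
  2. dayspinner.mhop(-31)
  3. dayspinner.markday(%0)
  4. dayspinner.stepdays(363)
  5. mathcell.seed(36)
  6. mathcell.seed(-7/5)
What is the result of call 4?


Answer: 2093-02-01

Derivation:
Invoking mathcell.flip(), which returns 0.
Calling dayspinner.mhop passing n=-31, → 2092-02-04.
Next I call dayspinner.markday passing d=%0, giving 2092-02-04.
I use dayspinner.stepdays passing n=363, yielding 2093-02-01.
I run mathcell.seed passing x=36, — result: 36.
I try mathcell.seed passing x=-7/5, and observe -7/5.


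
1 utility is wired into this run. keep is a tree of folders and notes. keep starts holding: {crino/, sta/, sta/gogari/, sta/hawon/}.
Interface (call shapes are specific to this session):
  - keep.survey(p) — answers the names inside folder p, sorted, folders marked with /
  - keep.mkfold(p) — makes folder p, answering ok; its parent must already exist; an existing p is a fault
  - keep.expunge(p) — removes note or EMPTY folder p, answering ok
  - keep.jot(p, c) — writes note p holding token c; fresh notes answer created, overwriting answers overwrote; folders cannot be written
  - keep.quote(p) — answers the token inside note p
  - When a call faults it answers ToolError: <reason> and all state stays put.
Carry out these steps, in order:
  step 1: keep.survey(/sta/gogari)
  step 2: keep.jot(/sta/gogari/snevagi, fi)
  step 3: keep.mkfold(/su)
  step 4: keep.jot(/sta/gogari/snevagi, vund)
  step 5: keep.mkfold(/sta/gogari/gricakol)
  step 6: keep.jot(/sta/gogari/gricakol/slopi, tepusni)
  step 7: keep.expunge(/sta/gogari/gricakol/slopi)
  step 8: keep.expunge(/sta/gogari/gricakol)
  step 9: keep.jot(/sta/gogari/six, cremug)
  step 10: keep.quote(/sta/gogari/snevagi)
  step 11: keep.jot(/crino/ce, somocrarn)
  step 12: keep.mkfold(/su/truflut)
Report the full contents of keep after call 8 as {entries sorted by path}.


Answer: {crino/, sta/, sta/gogari/, sta/gogari/snevagi=vund, sta/hawon/, su/}

Derivation:
[in] survey p→/sta/gogari
[out] []
[in] jot p→/sta/gogari/snevagi c→fi
[out] created
[in] mkfold p→/su
[out] ok
[in] jot p→/sta/gogari/snevagi c→vund
[out] overwrote
[in] mkfold p→/sta/gogari/gricakol
[out] ok
[in] jot p→/sta/gogari/gricakol/slopi c→tepusni
[out] created
[in] expunge p→/sta/gogari/gricakol/slopi
[out] ok
[in] expunge p→/sta/gogari/gricakol
[out] ok
[in] jot p→/sta/gogari/six c→cremug
[out] created
[in] quote p→/sta/gogari/snevagi
[out] vund
[in] jot p→/crino/ce c→somocrarn
[out] created
[in] mkfold p→/su/truflut
[out] ok


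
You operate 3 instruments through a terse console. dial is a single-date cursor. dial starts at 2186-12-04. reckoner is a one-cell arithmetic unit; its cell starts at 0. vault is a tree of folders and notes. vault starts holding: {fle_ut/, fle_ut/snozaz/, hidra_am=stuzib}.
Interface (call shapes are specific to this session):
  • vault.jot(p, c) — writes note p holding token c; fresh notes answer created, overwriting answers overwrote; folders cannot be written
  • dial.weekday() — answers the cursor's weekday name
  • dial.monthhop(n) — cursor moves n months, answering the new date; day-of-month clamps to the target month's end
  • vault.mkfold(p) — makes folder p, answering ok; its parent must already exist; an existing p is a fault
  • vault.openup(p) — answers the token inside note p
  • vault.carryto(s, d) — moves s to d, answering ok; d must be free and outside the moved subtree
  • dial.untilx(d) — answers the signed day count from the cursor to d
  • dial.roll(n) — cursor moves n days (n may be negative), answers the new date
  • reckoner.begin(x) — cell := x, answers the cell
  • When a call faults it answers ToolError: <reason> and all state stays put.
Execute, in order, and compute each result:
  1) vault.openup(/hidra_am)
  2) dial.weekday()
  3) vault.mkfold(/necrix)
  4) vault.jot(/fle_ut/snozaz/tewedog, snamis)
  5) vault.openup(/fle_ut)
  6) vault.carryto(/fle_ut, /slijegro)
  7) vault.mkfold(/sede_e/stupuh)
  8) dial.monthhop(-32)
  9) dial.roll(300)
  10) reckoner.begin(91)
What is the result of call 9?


Answer: 2185-01-29

Derivation:
Calling vault.openup(/hidra_am), — result: stuzib.
Next I call dial.weekday, → Monday.
Calling vault.mkfold(/necrix), yielding ok.
Using vault.jot(/fle_ut/snozaz/tewedog, snamis), and observe created.
I run vault.openup(/fle_ut), yielding ToolError: is a directory.
Next I call vault.carryto(/fle_ut, /slijegro), which returns ok.
Now I run vault.mkfold(/sede_e/stupuh), giving ToolError: no parent.
Then dial.monthhop(-32), which returns 2184-04-04.
I try dial.roll(300), which returns 2185-01-29.
I invoke reckoner.begin(91), — result: 91.


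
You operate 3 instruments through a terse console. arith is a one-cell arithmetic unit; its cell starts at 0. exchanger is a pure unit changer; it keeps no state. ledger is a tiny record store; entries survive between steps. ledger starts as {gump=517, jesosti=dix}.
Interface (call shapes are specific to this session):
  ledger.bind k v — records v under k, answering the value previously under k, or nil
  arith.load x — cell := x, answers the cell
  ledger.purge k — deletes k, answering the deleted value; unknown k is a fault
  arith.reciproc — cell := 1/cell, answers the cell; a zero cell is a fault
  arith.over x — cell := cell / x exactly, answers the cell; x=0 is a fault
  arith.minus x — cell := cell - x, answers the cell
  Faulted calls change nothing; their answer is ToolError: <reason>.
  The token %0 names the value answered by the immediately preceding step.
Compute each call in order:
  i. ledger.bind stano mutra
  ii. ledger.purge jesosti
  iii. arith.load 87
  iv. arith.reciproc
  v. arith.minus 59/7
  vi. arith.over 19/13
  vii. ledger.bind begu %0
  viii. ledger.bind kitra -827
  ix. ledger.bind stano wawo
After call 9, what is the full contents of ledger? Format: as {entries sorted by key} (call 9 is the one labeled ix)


>> ledger.bind(k→stano, v→mutra)
<< nil
>> ledger.purge(k→jesosti)
<< dix
>> arith.load(x→87)
<< 87
>> arith.reciproc()
<< 1/87
>> arith.minus(x→59/7)
<< -5126/609
>> arith.over(x→19/13)
<< -66638/11571
>> ledger.bind(k→begu, v→%0)
<< nil
>> ledger.bind(k→kitra, v→-827)
<< nil
>> ledger.bind(k→stano, v→wawo)
<< mutra

Answer: {begu=-66638/11571, gump=517, kitra=-827, stano=wawo}


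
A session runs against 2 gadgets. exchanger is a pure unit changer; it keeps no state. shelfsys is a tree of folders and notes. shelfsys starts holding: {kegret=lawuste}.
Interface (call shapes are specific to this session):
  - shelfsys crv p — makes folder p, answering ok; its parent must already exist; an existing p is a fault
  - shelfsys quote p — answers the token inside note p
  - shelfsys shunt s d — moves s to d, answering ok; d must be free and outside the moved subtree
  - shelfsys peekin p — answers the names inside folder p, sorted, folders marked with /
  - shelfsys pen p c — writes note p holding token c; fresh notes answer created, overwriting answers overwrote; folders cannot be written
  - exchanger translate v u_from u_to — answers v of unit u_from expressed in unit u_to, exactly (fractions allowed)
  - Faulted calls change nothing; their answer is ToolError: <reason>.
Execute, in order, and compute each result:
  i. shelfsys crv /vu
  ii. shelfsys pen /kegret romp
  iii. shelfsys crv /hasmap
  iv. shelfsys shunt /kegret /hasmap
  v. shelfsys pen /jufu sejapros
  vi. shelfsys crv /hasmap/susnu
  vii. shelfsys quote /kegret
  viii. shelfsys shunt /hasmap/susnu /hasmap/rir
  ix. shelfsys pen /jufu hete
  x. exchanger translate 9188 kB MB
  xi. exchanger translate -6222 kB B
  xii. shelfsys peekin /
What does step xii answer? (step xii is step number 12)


Using shelfsys crv(p→/vu): ok.
I invoke shelfsys pen(p→/kegret, c→romp), and get overwrote.
I run shelfsys crv(p→/hasmap), — result: ok.
Next I call shelfsys shunt(s→/kegret, d→/hasmap): ToolError: exists.
I invoke shelfsys pen(p→/jufu, c→sejapros): created.
I use shelfsys crv(p→/hasmap/susnu), and get ok.
I call shelfsys quote(p→/kegret), and see romp.
Using shelfsys shunt(s→/hasmap/susnu, d→/hasmap/rir), which returns ok.
Then shelfsys pen(p→/jufu, c→hete), which returns overwrote.
I try exchanger translate(v→9188, u_from→kB, u_to→MB), which returns 2297/250.
I run exchanger translate(v→-6222, u_from→kB, u_to→B), giving -6222000.
I try shelfsys peekin(p→/), and get [hasmap/, jufu, kegret, vu/].

Answer: [hasmap/, jufu, kegret, vu/]


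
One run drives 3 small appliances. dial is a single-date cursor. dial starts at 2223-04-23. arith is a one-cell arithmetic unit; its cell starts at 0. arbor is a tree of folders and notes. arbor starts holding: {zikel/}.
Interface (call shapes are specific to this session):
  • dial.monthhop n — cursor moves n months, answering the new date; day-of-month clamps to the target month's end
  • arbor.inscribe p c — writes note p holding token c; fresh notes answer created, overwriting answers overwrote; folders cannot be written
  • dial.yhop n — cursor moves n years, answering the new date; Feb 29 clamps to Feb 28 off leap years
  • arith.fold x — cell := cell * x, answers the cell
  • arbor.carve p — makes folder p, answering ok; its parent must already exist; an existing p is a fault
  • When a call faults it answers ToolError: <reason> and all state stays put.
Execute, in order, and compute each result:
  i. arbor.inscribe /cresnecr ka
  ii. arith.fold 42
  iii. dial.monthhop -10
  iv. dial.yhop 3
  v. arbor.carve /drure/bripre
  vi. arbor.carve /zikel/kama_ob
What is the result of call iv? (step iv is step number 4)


Answer: 2225-06-23

Derivation:
Step: arbor.inscribe[p=/cresnecr; c=ka]
Result: created
Step: arith.fold[x=42]
Result: 0
Step: dial.monthhop[n=-10]
Result: 2222-06-23
Step: dial.yhop[n=3]
Result: 2225-06-23
Step: arbor.carve[p=/drure/bripre]
Result: ToolError: no parent
Step: arbor.carve[p=/zikel/kama_ob]
Result: ok


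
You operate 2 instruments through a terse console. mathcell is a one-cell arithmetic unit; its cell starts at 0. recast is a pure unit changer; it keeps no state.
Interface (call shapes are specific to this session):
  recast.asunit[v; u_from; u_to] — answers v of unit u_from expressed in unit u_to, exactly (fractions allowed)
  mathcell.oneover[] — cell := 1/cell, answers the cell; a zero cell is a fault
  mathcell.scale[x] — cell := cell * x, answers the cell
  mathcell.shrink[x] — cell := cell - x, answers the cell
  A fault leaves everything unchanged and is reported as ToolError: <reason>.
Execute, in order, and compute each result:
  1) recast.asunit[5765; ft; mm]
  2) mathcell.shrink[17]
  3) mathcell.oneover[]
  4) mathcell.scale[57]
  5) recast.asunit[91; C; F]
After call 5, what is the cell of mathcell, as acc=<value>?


==> recast.asunit(5765, ft, mm)
<== 1757172
==> mathcell.shrink(17)
<== -17
==> mathcell.oneover()
<== -1/17
==> mathcell.scale(57)
<== -57/17
==> recast.asunit(91, C, F)
<== 979/5

Answer: acc=-57/17


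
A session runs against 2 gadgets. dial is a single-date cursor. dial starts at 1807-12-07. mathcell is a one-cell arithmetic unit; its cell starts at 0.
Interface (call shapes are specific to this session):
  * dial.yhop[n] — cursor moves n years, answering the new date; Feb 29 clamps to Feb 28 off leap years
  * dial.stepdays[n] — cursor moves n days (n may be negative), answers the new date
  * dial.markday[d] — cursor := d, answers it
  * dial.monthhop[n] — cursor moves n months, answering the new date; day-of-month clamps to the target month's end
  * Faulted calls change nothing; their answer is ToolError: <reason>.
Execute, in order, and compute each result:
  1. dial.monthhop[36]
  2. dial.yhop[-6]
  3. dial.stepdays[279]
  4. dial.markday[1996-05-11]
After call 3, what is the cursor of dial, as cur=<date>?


# dial.monthhop(n='36') == 1810-12-07
# dial.yhop(n='-6') == 1804-12-07
# dial.stepdays(n='279') == 1805-09-12
# dial.markday(d='1996-05-11') == 1996-05-11

Answer: cur=1805-09-12


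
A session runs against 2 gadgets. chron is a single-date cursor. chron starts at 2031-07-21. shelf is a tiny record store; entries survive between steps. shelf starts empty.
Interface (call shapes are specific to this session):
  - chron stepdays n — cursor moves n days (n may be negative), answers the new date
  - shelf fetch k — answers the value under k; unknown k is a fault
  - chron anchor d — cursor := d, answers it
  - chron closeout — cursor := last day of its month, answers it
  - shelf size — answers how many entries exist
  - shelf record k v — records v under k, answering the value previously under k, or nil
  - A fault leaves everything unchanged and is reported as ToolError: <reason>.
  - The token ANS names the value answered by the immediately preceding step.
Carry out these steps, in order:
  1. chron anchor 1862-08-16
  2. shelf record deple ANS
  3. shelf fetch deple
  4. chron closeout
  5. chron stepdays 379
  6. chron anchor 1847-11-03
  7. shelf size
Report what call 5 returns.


% chron anchor(d: 1862-08-16) == 1862-08-16
% shelf record(k: deple, v: ANS) == nil
% shelf fetch(k: deple) == 1862-08-16
% chron closeout() == 1862-08-31
% chron stepdays(n: 379) == 1863-09-14
% chron anchor(d: 1847-11-03) == 1847-11-03
% shelf size() == 1

Answer: 1863-09-14


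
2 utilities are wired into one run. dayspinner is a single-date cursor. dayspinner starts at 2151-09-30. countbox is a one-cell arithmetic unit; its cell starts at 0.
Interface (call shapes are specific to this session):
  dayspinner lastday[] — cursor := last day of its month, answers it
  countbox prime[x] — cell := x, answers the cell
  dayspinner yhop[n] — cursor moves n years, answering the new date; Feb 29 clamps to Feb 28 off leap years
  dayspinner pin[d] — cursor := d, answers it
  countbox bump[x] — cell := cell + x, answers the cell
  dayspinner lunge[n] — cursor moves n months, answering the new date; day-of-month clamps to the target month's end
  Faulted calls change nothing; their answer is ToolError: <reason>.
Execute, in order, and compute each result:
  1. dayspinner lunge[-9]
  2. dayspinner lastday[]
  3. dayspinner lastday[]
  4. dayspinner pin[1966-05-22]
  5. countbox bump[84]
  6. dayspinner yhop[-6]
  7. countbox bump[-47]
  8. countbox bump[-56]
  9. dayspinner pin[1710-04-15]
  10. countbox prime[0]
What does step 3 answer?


I invoke dayspinner lunge passing n=-9, → 2150-12-30.
I invoke dayspinner lastday, giving 2150-12-31.
I invoke dayspinner lastday(), which returns 2150-12-31.
Calling dayspinner pin passing d=1966-05-22, — result: 1966-05-22.
I invoke countbox bump passing x=84, and see 84.
Using dayspinner yhop passing n=-6, and get 1960-05-22.
Now I run countbox bump passing x=-47, giving 37.
I try countbox bump passing x=-56, and observe -19.
Invoking dayspinner pin passing d=1710-04-15: 1710-04-15.
I invoke countbox prime passing x=0, → 0.

Answer: 2150-12-31


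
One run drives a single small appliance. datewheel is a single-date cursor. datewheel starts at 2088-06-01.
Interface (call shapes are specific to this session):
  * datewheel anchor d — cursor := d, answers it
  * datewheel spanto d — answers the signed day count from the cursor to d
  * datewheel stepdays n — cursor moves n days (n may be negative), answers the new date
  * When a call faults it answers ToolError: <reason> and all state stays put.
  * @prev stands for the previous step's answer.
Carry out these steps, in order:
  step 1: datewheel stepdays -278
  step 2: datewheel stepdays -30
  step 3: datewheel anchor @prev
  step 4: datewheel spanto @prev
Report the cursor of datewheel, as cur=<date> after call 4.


→ datewheel stepdays(n='-278')
← 2087-08-28
→ datewheel stepdays(n='-30')
← 2087-07-29
→ datewheel anchor(d='@prev')
← 2087-07-29
→ datewheel spanto(d='@prev')
← 0

Answer: cur=2087-07-29


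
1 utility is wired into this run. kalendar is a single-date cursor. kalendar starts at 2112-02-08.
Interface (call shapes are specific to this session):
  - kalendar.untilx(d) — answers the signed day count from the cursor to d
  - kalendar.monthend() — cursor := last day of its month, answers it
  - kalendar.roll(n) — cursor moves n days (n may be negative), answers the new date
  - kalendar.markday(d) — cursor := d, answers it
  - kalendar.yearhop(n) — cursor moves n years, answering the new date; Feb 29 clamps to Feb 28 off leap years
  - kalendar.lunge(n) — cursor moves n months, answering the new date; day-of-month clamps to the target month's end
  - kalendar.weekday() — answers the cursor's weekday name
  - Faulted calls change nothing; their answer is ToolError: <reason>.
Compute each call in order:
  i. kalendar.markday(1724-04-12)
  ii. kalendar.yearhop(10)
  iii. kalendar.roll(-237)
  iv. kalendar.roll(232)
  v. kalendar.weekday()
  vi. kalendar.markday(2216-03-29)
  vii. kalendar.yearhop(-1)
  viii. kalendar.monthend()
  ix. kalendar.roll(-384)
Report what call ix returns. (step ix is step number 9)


·→ markday(1724-04-12)
·← 1724-04-12
·→ yearhop(10)
·← 1734-04-12
·→ roll(-237)
·← 1733-08-18
·→ roll(232)
·← 1734-04-07
·→ weekday()
·← Wednesday
·→ markday(2216-03-29)
·← 2216-03-29
·→ yearhop(-1)
·← 2215-03-29
·→ monthend()
·← 2215-03-31
·→ roll(-384)
·← 2214-03-12

Answer: 2214-03-12


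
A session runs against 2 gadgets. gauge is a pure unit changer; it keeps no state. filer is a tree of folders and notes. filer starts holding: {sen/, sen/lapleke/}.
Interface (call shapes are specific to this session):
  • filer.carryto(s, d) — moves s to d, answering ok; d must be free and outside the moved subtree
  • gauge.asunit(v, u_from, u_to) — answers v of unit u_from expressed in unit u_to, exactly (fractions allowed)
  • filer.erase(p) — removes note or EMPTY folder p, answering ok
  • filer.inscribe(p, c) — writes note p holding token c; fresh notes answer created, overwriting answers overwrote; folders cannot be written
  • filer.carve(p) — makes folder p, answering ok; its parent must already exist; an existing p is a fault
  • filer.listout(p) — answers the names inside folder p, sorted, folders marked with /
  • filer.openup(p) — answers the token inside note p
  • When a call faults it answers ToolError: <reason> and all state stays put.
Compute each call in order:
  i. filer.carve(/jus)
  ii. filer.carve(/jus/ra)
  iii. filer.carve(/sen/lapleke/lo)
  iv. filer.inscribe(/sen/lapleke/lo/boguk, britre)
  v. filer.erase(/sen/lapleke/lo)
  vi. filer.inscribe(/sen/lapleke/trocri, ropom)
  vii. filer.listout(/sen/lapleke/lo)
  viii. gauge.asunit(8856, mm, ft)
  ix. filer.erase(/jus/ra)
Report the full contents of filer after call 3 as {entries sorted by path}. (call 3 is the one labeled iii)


> filer.carve p=/jus
= ok
> filer.carve p=/jus/ra
= ok
> filer.carve p=/sen/lapleke/lo
= ok
> filer.inscribe p=/sen/lapleke/lo/boguk c=britre
= created
> filer.erase p=/sen/lapleke/lo
= ToolError: not empty
> filer.inscribe p=/sen/lapleke/trocri c=ropom
= created
> filer.listout p=/sen/lapleke/lo
= [boguk]
> gauge.asunit v=8856 u_from=mm u_to=ft
= 3690/127
> filer.erase p=/jus/ra
= ok

Answer: {jus/, jus/ra/, sen/, sen/lapleke/, sen/lapleke/lo/}


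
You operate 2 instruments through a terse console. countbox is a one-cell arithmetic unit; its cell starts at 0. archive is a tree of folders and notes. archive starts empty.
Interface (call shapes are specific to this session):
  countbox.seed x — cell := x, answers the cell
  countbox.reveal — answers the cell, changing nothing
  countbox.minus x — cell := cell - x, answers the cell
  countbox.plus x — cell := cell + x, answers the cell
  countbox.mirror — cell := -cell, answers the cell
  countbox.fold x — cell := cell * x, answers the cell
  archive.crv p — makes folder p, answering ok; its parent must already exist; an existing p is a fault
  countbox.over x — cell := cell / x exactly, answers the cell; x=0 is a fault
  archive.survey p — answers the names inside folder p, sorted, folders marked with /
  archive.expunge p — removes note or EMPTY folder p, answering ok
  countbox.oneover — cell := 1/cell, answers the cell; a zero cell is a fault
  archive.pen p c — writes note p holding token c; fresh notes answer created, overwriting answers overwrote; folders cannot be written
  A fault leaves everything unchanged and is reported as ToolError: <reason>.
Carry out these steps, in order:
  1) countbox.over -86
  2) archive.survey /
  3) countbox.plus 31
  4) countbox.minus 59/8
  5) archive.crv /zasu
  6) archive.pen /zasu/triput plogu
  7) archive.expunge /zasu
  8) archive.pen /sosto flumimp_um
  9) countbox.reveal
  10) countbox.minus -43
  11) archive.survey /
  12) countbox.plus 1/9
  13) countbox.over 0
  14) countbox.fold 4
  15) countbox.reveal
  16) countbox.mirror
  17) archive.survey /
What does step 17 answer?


Answer: [sosto, zasu/]

Derivation:
% countbox.over x=-86
[out] 0
% archive.survey p=/
[out] []
% countbox.plus x=31
[out] 31
% countbox.minus x=59/8
[out] 189/8
% archive.crv p=/zasu
[out] ok
% archive.pen p=/zasu/triput c=plogu
[out] created
% archive.expunge p=/zasu
[out] ToolError: not empty
% archive.pen p=/sosto c=flumimp_um
[out] created
% countbox.reveal
[out] 189/8
% countbox.minus x=-43
[out] 533/8
% archive.survey p=/
[out] [sosto, zasu/]
% countbox.plus x=1/9
[out] 4805/72
% countbox.over x=0
[out] ToolError: division by zero
% countbox.fold x=4
[out] 4805/18
% countbox.reveal
[out] 4805/18
% countbox.mirror
[out] -4805/18
% archive.survey p=/
[out] [sosto, zasu/]


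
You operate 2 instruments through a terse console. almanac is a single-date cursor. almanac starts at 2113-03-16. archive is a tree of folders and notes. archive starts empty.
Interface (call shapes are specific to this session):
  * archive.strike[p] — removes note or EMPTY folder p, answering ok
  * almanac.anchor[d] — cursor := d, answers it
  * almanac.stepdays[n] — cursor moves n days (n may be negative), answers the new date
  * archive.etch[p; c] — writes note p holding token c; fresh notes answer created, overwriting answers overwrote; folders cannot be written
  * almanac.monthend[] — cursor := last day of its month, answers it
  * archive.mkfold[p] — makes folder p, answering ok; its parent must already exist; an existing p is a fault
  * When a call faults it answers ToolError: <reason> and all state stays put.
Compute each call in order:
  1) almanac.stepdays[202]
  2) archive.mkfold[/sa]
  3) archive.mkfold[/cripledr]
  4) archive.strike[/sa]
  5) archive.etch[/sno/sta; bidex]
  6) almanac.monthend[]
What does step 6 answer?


Answer: 2113-10-31

Derivation:
% almanac.stepdays n='202'
:: 2113-10-04
% archive.mkfold p='/sa'
:: ok
% archive.mkfold p='/cripledr'
:: ok
% archive.strike p='/sa'
:: ok
% archive.etch p='/sno/sta' c='bidex'
:: ToolError: no parent
% almanac.monthend
:: 2113-10-31


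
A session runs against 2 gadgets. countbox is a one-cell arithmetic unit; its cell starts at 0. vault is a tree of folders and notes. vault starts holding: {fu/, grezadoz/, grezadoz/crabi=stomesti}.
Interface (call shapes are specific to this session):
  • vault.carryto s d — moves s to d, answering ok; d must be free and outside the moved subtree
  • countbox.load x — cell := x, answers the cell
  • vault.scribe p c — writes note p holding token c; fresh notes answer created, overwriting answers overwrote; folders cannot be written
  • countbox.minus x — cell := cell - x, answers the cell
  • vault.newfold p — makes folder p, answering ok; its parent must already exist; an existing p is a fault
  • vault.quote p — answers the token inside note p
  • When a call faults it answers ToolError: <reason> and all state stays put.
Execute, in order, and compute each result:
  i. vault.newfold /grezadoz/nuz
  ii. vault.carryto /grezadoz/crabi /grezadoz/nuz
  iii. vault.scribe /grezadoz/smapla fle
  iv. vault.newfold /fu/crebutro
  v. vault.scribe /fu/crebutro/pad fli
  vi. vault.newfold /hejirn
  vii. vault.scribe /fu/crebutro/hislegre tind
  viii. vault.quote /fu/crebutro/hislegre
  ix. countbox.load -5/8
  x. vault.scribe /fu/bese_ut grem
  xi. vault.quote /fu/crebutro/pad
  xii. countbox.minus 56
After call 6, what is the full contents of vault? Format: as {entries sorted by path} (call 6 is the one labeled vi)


Answer: {fu/, fu/crebutro/, fu/crebutro/pad=fli, grezadoz/, grezadoz/crabi=stomesti, grezadoz/nuz/, grezadoz/smapla=fle, hejirn/}

Derivation:
Step: newfold[p→/grezadoz/nuz]
Result: ok
Step: carryto[s→/grezadoz/crabi; d→/grezadoz/nuz]
Result: ToolError: exists
Step: scribe[p→/grezadoz/smapla; c→fle]
Result: created
Step: newfold[p→/fu/crebutro]
Result: ok
Step: scribe[p→/fu/crebutro/pad; c→fli]
Result: created
Step: newfold[p→/hejirn]
Result: ok
Step: scribe[p→/fu/crebutro/hislegre; c→tind]
Result: created
Step: quote[p→/fu/crebutro/hislegre]
Result: tind
Step: load[x→-5/8]
Result: -5/8
Step: scribe[p→/fu/bese_ut; c→grem]
Result: created
Step: quote[p→/fu/crebutro/pad]
Result: fli
Step: minus[x→56]
Result: -453/8
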